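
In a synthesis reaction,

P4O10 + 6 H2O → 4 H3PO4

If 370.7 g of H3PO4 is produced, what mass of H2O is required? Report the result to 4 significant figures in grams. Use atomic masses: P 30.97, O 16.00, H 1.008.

102.2 g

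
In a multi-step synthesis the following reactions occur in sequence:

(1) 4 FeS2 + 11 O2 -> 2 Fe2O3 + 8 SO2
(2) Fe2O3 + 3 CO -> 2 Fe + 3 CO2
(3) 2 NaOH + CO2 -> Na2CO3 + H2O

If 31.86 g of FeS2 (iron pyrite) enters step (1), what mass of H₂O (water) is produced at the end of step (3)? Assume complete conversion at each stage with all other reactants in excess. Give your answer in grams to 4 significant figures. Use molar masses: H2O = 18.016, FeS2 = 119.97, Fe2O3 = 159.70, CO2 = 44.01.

7.177 g

n(FeS2) = 31.86 / 119.97 = 0.26557 mol.
Reaction (1): FeS2→Fe2O3 ratio 4:2 ⇒ n(Fe2O3) = 0.13278 mol.
Reaction (2): Fe2O3→CO2 ratio 1:3 ⇒ n(CO2) = 0.39835 mol.
Reaction (3): CO2→H2O ratio 1:1 ⇒ n(H2O) = 0.39835 mol.
Mass of H2O = 0.39835 × 18.016 = 7.1767 g.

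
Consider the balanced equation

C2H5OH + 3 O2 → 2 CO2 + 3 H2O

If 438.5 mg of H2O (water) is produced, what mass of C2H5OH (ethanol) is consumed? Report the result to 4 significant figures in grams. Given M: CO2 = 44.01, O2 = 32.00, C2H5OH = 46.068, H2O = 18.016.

0.3738 g

Convert: 438.5 mg = 0.43850 g.
n(H2O) = 0.43850 g / 18.016 g/mol = 0.024339 mol.
From the equation the H2O:C2H5OH mole ratio is 3:1, so n(C2H5OH) = 0.024339 × 1/3 = 0.0081132 mol.
Mass of C2H5OH = 0.0081132 mol × 46.068 g/mol = 0.37376 g.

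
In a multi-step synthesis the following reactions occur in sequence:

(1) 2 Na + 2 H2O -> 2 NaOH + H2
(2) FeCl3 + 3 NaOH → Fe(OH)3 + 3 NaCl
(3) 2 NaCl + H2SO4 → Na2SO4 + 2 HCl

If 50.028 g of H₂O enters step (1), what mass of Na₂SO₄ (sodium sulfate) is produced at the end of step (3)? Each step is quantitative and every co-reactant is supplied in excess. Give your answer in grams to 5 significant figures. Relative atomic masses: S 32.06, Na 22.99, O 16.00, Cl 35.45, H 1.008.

197.21 g

M(H2O) = 2(1.008) + 16.00 = 18.016 g/mol.
M(Na2SO4) = 2(22.99) + 32.06 + 4(16.00) = 142.04 g/mol.
n(H2O) = 50.028 / 18.016 = 2.77687 mol.
Reaction (1): H2O→NaOH ratio 2:2 ⇒ n(NaOH) = 2.77687 mol.
Reaction (2): NaOH→NaCl ratio 3:3 ⇒ n(NaCl) = 2.77687 mol.
Reaction (3): NaCl→Na2SO4 ratio 2:1 ⇒ n(Na2SO4) = 1.38843 mol.
Mass of Na2SO4 = 1.38843 × 142.04 = 197.213 g.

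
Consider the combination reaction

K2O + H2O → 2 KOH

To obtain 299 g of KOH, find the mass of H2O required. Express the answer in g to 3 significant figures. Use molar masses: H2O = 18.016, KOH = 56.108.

n(KOH) = 299.0 g / 56.108 g/mol = 5.329 mol.
From the equation the KOH:H2O mole ratio is 2:1, so n(H2O) = 5.329 × 1/2 = 2.665 mol.
Mass of H2O = 2.665 mol × 18.016 g/mol = 48.00 g.

48.0 g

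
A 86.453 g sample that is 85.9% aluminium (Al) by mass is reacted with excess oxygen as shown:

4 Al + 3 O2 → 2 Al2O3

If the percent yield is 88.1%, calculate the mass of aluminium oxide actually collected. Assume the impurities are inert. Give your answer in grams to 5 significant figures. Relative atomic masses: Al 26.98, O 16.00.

123.63 g

Pure Al available = 86.453 g × 0.859 = 74.2631 g.
M(Al) = 26.98 g/mol.
M(Al2O3) = 2(26.98) + 3(16.00) = 101.96 g/mol.
n(Al) = 74.2631 g / 26.98 g/mol = 2.75253 mol.
From the equation the Al:Al2O3 mole ratio is 4:2, so n(Al2O3) = 2.75253 × 2/4 = 1.37626 mol.
Mass of Al2O3 = 1.37626 mol × 101.96 g/mol = 140.324 g.
Actual mass collected = 140.324 g × 0.881 = 123.625 g.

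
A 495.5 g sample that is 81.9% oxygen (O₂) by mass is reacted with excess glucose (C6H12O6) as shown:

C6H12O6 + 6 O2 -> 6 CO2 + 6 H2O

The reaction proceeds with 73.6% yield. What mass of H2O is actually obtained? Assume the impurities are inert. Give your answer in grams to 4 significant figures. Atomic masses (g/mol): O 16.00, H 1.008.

Pure O2 available = 495.5 g × 0.819 = 405.81 g.
M(O2) = 2(16.00) = 32.00 g/mol.
M(H2O) = 2(1.008) + 16.00 = 18.016 g/mol.
n(O2) = 405.81 g / 32.00 g/mol = 12.682 mol.
From the equation the O2:H2O mole ratio is 6:6, so n(H2O) = 12.682 × 6/6 = 12.682 mol.
Mass of H2O = 12.682 mol × 18.016 g/mol = 228.47 g.
Actual mass collected = 228.47 g × 0.736 = 168.16 g.

168.2 g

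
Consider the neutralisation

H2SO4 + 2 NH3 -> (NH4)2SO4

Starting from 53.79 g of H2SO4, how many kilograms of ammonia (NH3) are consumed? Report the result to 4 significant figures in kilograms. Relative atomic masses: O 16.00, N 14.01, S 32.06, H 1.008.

0.01868 kg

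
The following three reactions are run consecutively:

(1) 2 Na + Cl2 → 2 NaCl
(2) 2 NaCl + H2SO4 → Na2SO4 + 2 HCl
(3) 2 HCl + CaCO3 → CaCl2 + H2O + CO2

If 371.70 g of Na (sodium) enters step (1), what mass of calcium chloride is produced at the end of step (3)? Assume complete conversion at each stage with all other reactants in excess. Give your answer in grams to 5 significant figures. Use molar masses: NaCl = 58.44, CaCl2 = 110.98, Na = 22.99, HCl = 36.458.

897.16 g

n(Na) = 371.70 / 22.99 = 16.1679 mol.
Reaction (1): Na→NaCl ratio 2:2 ⇒ n(NaCl) = 16.1679 mol.
Reaction (2): NaCl→HCl ratio 2:2 ⇒ n(HCl) = 16.1679 mol.
Reaction (3): HCl→CaCl2 ratio 2:1 ⇒ n(CaCl2) = 8.08395 mol.
Mass of CaCl2 = 8.08395 × 110.98 = 897.157 g.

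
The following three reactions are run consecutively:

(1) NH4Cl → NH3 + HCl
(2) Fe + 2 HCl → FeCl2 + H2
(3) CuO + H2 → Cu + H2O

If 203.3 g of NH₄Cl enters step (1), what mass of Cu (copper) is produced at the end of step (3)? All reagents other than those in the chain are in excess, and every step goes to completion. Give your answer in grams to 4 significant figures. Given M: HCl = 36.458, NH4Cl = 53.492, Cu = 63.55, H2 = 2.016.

n(NH4Cl) = 203.3 / 53.492 = 3.8006 mol.
Reaction (1): NH4Cl→HCl ratio 1:1 ⇒ n(HCl) = 3.8006 mol.
Reaction (2): HCl→H2 ratio 2:1 ⇒ n(H2) = 1.9003 mol.
Reaction (3): H2→Cu ratio 1:1 ⇒ n(Cu) = 1.9003 mol.
Mass of Cu = 1.9003 × 63.55 = 120.76 g.

120.8 g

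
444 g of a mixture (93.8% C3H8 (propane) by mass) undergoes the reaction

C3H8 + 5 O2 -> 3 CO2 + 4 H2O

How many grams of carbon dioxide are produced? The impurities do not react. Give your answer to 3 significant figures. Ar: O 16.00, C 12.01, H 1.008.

1250 g

Mass of pure C3H8 = 444 g × 0.938 = 416.5 g.
M(C3H8) = 3(12.01) + 8(1.008) = 44.094 g/mol.
M(CO2) = 12.01 + 2(16.00) = 44.01 g/mol.
n(C3H8) = 416.5 g / 44.094 g/mol = 9.445 mol.
From the equation the C3H8:CO2 mole ratio is 1:3, so n(CO2) = 9.445 × 3/1 = 28.34 mol.
Mass of CO2 = 28.34 mol × 44.01 g/mol = 1247 g.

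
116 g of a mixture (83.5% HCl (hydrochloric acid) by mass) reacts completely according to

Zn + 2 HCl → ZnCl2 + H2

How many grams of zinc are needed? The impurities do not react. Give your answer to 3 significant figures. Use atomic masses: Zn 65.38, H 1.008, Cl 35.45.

86.8 g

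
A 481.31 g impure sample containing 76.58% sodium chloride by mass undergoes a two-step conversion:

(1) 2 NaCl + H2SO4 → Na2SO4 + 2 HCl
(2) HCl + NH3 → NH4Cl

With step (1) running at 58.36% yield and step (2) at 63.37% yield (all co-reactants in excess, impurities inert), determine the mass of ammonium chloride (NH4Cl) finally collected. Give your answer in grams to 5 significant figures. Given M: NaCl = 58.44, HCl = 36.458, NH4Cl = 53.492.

Pure NaCl = 481.31 × 0.7658 = 368.587 g.
n(NaCl) = 368.587 / 58.44 = 6.30710 mol.
Step 1 (NaCl:HCl = 2:2): theoretical n(HCl) = 6.30710 mol; at 58.36% yield, n(HCl) = 3.68083 mol.
Step 2 (HCl:NH4Cl = 1:1): theoretical n(NH4Cl) = 3.68083 mol, so theoretical mass = 3.68083 × 53.492 = 196.895 g.
At 63.37% yield, actual mass of NH4Cl = 196.895 × 0.6337 = 124.772 g.

124.77 g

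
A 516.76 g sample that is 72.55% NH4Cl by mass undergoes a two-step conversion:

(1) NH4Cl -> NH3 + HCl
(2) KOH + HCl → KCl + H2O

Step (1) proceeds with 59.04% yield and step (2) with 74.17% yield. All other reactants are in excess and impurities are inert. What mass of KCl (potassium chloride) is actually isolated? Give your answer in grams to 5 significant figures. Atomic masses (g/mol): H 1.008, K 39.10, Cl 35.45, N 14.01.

Pure NH4Cl = 516.76 × 0.7255 = 374.909 g.
M(NH4Cl) = 14.01 + 4(1.008) + 35.45 = 53.492 g/mol.
M(KCl) = 39.10 + 35.45 = 74.55 g/mol.
n(NH4Cl) = 374.909 / 53.492 = 7.00870 mol.
Step 1 (NH4Cl:HCl = 1:1): theoretical n(HCl) = 7.00870 mol; at 59.04% yield, n(HCl) = 4.13794 mol.
Step 2 (HCl:KCl = 1:1): theoretical n(KCl) = 4.13794 mol, so theoretical mass = 4.13794 × 74.55 = 308.483 g.
At 74.17% yield, actual mass of KCl = 308.483 × 0.7417 = 228.802 g.

228.80 g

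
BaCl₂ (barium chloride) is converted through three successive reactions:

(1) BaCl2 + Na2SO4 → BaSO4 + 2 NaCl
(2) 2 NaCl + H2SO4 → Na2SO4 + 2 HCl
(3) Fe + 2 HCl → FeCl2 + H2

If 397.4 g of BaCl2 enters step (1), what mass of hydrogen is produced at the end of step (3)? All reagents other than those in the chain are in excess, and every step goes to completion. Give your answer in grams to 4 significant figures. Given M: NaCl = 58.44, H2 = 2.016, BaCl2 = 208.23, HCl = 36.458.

3.847 g

n(BaCl2) = 397.4 / 208.23 = 1.9085 mol.
Reaction (1): BaCl2→NaCl ratio 1:2 ⇒ n(NaCl) = 3.8169 mol.
Reaction (2): NaCl→HCl ratio 2:2 ⇒ n(HCl) = 3.8169 mol.
Reaction (3): HCl→H2 ratio 2:1 ⇒ n(H2) = 1.9085 mol.
Mass of H2 = 1.9085 × 2.016 = 3.8475 g.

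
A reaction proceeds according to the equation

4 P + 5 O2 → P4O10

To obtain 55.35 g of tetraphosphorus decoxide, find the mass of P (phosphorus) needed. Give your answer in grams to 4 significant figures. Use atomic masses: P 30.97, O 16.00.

M(P4O10) = 4(30.97) + 10(16.00) = 283.88 g/mol.
M(P) = 30.97 g/mol.
n(P4O10) = 55.350 g / 283.88 g/mol = 0.19498 mol.
From the equation the P4O10:P mole ratio is 1:4, so n(P) = 0.19498 × 4/1 = 0.77991 mol.
Mass of P = 0.77991 mol × 30.97 g/mol = 24.154 g.

24.15 g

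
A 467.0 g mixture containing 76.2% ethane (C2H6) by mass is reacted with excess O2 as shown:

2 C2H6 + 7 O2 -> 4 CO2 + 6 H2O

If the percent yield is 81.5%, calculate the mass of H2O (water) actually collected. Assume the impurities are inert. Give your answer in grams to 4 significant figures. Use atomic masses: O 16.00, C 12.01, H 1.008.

521.3 g

Pure C2H6 available = 467.0 g × 0.762 = 355.85 g.
M(C2H6) = 2(12.01) + 6(1.008) = 30.068 g/mol.
M(H2O) = 2(1.008) + 16.00 = 18.016 g/mol.
n(C2H6) = 355.85 g / 30.068 g/mol = 11.835 mol.
From the equation the C2H6:H2O mole ratio is 2:6, so n(H2O) = 11.835 × 6/2 = 35.505 mol.
Mass of H2O = 35.505 mol × 18.016 g/mol = 639.66 g.
Actual mass collected = 639.66 g × 0.815 = 521.32 g.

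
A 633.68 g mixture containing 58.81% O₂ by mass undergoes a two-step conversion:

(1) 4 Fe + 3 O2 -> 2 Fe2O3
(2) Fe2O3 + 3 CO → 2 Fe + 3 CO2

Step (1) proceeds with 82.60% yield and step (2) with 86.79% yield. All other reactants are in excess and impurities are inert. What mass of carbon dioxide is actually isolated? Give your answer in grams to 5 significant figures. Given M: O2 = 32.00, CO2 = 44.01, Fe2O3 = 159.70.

734.86 g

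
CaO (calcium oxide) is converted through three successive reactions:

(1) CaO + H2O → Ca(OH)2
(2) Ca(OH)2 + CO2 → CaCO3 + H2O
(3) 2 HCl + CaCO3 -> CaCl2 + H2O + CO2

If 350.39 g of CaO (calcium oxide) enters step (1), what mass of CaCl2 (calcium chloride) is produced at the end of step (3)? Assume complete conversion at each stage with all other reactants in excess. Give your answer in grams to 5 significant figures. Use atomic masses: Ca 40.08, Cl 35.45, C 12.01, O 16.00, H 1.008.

M(CaO) = 40.08 + 16.00 = 56.08 g/mol.
M(CaCl2) = 40.08 + 2(35.45) = 110.98 g/mol.
n(CaO) = 350.39 / 56.08 = 6.24804 mol.
Reaction (1): CaO→Ca(OH)2 ratio 1:1 ⇒ n(Ca(OH)2) = 6.24804 mol.
Reaction (2): Ca(OH)2→CaCO3 ratio 1:1 ⇒ n(CaCO3) = 6.24804 mol.
Reaction (3): CaCO3→CaCl2 ratio 1:1 ⇒ n(CaCl2) = 6.24804 mol.
Mass of CaCl2 = 6.24804 × 110.98 = 693.407 g.

693.41 g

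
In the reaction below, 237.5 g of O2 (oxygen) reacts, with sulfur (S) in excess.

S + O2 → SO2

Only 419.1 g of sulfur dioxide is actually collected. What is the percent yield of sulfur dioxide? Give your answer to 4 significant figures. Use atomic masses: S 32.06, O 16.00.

88.15 %

M(O2) = 2(16.00) = 32.00 g/mol.
M(SO2) = 32.06 + 2(16.00) = 64.06 g/mol.
n(O2) = 237.50 g / 32.00 g/mol = 7.4219 mol.
From the equation the O2:SO2 mole ratio is 1:1, so n(SO2) = 7.4219 × 1/1 = 7.4219 mol.
Mass of SO2 = 7.4219 mol × 64.06 g/mol = 475.45 g.
This is the theoretical yield. Percent yield = 419.1 g / 475.45 g × 100% = 88.149%.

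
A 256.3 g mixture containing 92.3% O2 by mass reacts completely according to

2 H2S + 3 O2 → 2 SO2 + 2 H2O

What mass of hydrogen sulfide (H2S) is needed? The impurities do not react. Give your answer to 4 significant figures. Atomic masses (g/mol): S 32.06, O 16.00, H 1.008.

167.9 g

Mass of pure O2 = 256.3 g × 0.923 = 236.56 g.
M(O2) = 2(16.00) = 32.00 g/mol.
M(H2S) = 2(1.008) + 32.06 = 34.076 g/mol.
n(O2) = 236.56 g / 32.00 g/mol = 7.3927 mol.
From the equation the O2:H2S mole ratio is 3:2, so n(H2S) = 7.3927 × 2/3 = 4.9284 mol.
Mass of H2S = 4.9284 mol × 34.076 g/mol = 167.94 g.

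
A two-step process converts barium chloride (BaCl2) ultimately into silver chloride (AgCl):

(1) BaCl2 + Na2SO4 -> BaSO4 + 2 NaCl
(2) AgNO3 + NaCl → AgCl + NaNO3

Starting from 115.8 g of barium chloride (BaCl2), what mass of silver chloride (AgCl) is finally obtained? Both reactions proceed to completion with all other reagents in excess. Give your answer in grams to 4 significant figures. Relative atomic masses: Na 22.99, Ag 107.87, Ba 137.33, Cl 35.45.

159.4 g

M(BaCl2) = 137.33 + 2(35.45) = 208.23 g/mol.
M(AgCl) = 107.87 + 35.45 = 143.32 g/mol.
n(BaCl2) = 115.80 / 208.23 = 0.55612 mol.
Step 1 gives a 1:2 ratio of BaCl2 to NaCl, so n(NaCl) = 1.1122 mol.
In step 2 the NaCl:AgCl ratio is 1:1, so n(AgCl) = 1.1122 mol.
Mass of AgCl = 1.1122 × 143.32 = 159.41 g.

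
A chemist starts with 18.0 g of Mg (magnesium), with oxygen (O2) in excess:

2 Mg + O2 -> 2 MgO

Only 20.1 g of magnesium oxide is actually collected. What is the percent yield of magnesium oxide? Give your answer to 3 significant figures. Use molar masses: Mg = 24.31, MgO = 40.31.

n(Mg) = 18.00 g / 24.31 g/mol = 0.7404 mol.
From the equation the Mg:MgO mole ratio is 2:2, so n(MgO) = 0.7404 × 2/2 = 0.7404 mol.
Mass of MgO = 0.7404 mol × 40.31 g/mol = 29.85 g.
This is the theoretical yield. Percent yield = 20.1 g / 29.85 g × 100% = 67.34%.

67.3 %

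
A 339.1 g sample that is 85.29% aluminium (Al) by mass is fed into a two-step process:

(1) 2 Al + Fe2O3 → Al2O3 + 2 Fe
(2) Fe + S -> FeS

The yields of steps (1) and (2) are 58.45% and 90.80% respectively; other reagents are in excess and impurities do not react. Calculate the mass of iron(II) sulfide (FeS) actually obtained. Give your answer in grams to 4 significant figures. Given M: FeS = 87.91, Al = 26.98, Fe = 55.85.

Pure Al = 339.1 × 0.8529 = 289.22 g.
n(Al) = 289.22 / 26.98 = 10.720 mol.
Step 1 (Al:Fe = 2:2): theoretical n(Fe) = 10.720 mol; at 58.45% yield, n(Fe) = 6.2657 mol.
Step 2 (Fe:FeS = 1:1): theoretical n(FeS) = 6.2657 mol, so theoretical mass = 6.2657 × 87.91 = 550.82 g.
At 90.80% yield, actual mass of FeS = 550.82 × 0.9080 = 500.14 g.

500.1 g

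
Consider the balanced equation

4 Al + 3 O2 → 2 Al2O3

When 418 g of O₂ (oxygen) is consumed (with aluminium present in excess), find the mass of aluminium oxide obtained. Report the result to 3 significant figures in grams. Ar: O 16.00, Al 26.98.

888 g

M(O2) = 2(16.00) = 32.00 g/mol.
M(Al2O3) = 2(26.98) + 3(16.00) = 101.96 g/mol.
n(O2) = 418.0 g / 32.00 g/mol = 13.06 mol.
From the equation the O2:Al2O3 mole ratio is 3:2, so n(Al2O3) = 13.06 × 2/3 = 8.708 mol.
Mass of Al2O3 = 8.708 mol × 101.96 g/mol = 887.9 g.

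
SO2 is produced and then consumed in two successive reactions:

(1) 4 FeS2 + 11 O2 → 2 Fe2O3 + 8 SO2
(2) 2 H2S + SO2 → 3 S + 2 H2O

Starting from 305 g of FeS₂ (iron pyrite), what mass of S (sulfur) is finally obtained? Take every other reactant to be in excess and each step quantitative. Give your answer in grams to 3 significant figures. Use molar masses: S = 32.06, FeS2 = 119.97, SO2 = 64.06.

n(FeS2) = 305.0 / 119.97 = 2.542 mol.
Step 1 gives a 4:8 ratio of FeS2 to SO2, so n(SO2) = 5.085 mol.
In step 2 the SO2:S ratio is 1:3, so n(S) = 15.25 mol.
Mass of S = 15.25 × 32.06 = 489.0 g.

489 g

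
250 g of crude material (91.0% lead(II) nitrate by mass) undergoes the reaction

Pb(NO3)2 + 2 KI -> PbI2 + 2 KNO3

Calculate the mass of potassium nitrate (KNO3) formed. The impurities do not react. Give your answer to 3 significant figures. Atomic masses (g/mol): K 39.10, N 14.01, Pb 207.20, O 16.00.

139 g

Mass of pure Pb(NO3)2 = 250 g × 0.910 = 227.5 g.
M(Pb(NO3)2) = 207.20 + 2(14.01) + 6(16.00) = 331.22 g/mol.
M(KNO3) = 39.10 + 14.01 + 3(16.00) = 101.11 g/mol.
n(Pb(NO3)2) = 227.5 g / 331.22 g/mol = 0.6869 mol.
From the equation the Pb(NO3)2:KNO3 mole ratio is 1:2, so n(KNO3) = 0.6869 × 2/1 = 1.374 mol.
Mass of KNO3 = 1.374 mol × 101.11 g/mol = 138.9 g.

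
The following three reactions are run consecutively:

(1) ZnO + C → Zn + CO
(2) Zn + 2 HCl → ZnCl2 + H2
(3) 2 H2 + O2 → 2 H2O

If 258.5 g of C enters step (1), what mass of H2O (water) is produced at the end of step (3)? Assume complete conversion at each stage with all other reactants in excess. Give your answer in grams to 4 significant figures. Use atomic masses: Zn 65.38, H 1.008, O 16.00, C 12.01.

M(C) = 12.01 g/mol.
M(H2O) = 2(1.008) + 16.00 = 18.016 g/mol.
n(C) = 258.5 / 12.01 = 21.524 mol.
Reaction (1): C→Zn ratio 1:1 ⇒ n(Zn) = 21.524 mol.
Reaction (2): Zn→H2 ratio 1:1 ⇒ n(H2) = 21.524 mol.
Reaction (3): H2→H2O ratio 2:2 ⇒ n(H2O) = 21.524 mol.
Mass of H2O = 21.524 × 18.016 = 387.77 g.

387.8 g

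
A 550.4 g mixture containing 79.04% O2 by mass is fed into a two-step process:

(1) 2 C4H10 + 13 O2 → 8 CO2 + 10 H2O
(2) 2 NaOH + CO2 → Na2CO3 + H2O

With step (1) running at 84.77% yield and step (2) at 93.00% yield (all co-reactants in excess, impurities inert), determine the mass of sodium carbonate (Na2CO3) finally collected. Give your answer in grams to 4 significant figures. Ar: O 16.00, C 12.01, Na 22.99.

Pure O2 = 550.4 × 0.7904 = 435.04 g.
M(O2) = 2(16.00) = 32.00 g/mol.
M(Na2CO3) = 2(22.99) + 12.01 + 3(16.00) = 105.99 g/mol.
n(O2) = 435.04 / 32.00 = 13.595 mol.
Step 1 (O2:CO2 = 13:8): theoretical n(CO2) = 8.3661 mol; at 84.77% yield, n(CO2) = 7.0919 mol.
Step 2 (CO2:Na2CO3 = 1:1): theoretical n(Na2CO3) = 7.0919 mol, so theoretical mass = 7.0919 × 105.99 = 751.67 g.
At 93.00% yield, actual mass of Na2CO3 = 751.67 × 0.9300 = 699.06 g.

699.1 g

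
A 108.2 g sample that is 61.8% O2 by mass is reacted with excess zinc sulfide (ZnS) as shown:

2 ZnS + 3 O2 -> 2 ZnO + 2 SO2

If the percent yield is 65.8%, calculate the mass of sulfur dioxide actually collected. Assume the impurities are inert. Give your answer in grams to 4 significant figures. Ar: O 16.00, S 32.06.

58.72 g

Pure O2 available = 108.2 g × 0.618 = 66.868 g.
M(O2) = 2(16.00) = 32.00 g/mol.
M(SO2) = 32.06 + 2(16.00) = 64.06 g/mol.
n(O2) = 66.868 g / 32.00 g/mol = 2.0896 mol.
From the equation the O2:SO2 mole ratio is 3:2, so n(SO2) = 2.0896 × 2/3 = 1.3931 mol.
Mass of SO2 = 1.3931 mol × 64.06 g/mol = 89.240 g.
Actual mass collected = 89.240 g × 0.658 = 58.720 g.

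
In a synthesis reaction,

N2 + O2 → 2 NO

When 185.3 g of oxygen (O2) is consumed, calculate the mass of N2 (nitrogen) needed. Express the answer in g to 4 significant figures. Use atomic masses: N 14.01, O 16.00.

M(O2) = 2(16.00) = 32.00 g/mol.
M(N2) = 2(14.01) = 28.02 g/mol.
n(O2) = 185.30 g / 32.00 g/mol = 5.7906 mol.
From the equation the O2:N2 mole ratio is 1:1, so n(N2) = 5.7906 × 1/1 = 5.7906 mol.
Mass of N2 = 5.7906 mol × 28.02 g/mol = 162.25 g.

162.3 g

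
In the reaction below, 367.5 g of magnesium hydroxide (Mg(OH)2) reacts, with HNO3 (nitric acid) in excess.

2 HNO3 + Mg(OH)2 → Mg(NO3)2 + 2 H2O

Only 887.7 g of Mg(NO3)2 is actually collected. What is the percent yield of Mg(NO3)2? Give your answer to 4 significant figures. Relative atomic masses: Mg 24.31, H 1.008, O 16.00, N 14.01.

94.98 %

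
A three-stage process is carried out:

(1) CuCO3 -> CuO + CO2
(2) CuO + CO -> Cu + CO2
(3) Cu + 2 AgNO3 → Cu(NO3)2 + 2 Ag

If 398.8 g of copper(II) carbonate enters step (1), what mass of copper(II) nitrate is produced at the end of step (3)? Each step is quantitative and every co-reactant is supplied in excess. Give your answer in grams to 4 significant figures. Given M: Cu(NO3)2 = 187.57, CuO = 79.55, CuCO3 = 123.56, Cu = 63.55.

605.4 g

n(CuCO3) = 398.8 / 123.56 = 3.2276 mol.
Reaction (1): CuCO3→CuO ratio 1:1 ⇒ n(CuO) = 3.2276 mol.
Reaction (2): CuO→Cu ratio 1:1 ⇒ n(Cu) = 3.2276 mol.
Reaction (3): Cu→Cu(NO3)2 ratio 1:1 ⇒ n(Cu(NO3)2) = 3.2276 mol.
Mass of Cu(NO3)2 = 3.2276 × 187.57 = 605.40 g.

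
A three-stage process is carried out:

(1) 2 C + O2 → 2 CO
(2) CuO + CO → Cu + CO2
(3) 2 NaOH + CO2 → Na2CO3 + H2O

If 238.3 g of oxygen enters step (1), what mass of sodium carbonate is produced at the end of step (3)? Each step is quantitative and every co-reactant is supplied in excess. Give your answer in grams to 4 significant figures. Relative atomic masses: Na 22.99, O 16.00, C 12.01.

1579 g

M(O2) = 2(16.00) = 32.00 g/mol.
M(Na2CO3) = 2(22.99) + 12.01 + 3(16.00) = 105.99 g/mol.
n(O2) = 238.3 / 32.00 = 7.4469 mol.
Reaction (1): O2→CO ratio 1:2 ⇒ n(CO) = 14.894 mol.
Reaction (2): CO→CO2 ratio 1:1 ⇒ n(CO2) = 14.894 mol.
Reaction (3): CO2→Na2CO3 ratio 1:1 ⇒ n(Na2CO3) = 14.894 mol.
Mass of Na2CO3 = 14.894 × 105.99 = 1578.6 g.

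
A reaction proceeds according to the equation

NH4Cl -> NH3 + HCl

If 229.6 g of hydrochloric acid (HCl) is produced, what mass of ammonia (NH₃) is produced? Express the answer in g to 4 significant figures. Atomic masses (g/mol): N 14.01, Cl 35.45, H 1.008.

M(HCl) = 1.008 + 35.45 = 36.458 g/mol.
M(NH3) = 14.01 + 3(1.008) = 17.034 g/mol.
n(HCl) = 229.60 g / 36.458 g/mol = 6.2977 mol.
From the equation the HCl:NH3 mole ratio is 1:1, so n(NH3) = 6.2977 × 1/1 = 6.2977 mol.
Mass of NH3 = 6.2977 mol × 17.034 g/mol = 107.27 g.

107.3 g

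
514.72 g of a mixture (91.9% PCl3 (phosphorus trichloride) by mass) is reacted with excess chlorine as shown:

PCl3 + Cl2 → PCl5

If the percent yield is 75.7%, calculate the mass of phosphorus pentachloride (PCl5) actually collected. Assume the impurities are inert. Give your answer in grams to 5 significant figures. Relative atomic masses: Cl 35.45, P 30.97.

542.96 g

Pure PCl3 available = 514.72 g × 0.919 = 473.028 g.
M(PCl3) = 30.97 + 3(35.45) = 137.32 g/mol.
M(PCl5) = 30.97 + 5(35.45) = 208.22 g/mol.
n(PCl3) = 473.028 g / 137.32 g/mol = 3.44471 mol.
From the equation the PCl3:PCl5 mole ratio is 1:1, so n(PCl5) = 3.44471 × 1/1 = 3.44471 mol.
Mass of PCl5 = 3.44471 mol × 208.22 g/mol = 717.258 g.
Actual mass collected = 717.258 g × 0.757 = 542.964 g.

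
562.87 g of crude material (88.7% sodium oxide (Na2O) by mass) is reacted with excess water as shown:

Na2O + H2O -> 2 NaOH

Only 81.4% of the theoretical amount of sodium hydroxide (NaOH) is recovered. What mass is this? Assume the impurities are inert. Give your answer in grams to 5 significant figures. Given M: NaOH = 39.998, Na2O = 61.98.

Pure Na2O available = 562.87 g × 0.887 = 499.266 g.
n(Na2O) = 499.266 g / 61.98 g/mol = 8.05527 mol.
From the equation the Na2O:NaOH mole ratio is 1:2, so n(NaOH) = 8.05527 × 2/1 = 16.1105 mol.
Mass of NaOH = 16.1105 mol × 39.998 g/mol = 644.389 g.
Actual mass collected = 644.389 g × 0.814 = 524.533 g.

524.53 g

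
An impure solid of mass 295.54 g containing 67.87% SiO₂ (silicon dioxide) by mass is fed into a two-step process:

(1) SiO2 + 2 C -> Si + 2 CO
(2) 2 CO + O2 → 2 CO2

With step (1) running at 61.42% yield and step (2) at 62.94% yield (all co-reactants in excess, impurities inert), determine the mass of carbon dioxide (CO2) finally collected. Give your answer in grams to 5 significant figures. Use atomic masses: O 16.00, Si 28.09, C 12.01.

113.58 g

Pure SiO2 = 295.54 × 0.6787 = 200.583 g.
M(SiO2) = 28.09 + 2(16.00) = 60.09 g/mol.
M(CO2) = 12.01 + 2(16.00) = 44.01 g/mol.
n(SiO2) = 200.583 / 60.09 = 3.33804 mol.
Step 1 (SiO2:CO = 1:2): theoretical n(CO) = 6.67609 mol; at 61.42% yield, n(CO) = 4.10045 mol.
Step 2 (CO:CO2 = 2:2): theoretical n(CO2) = 4.10045 mol, so theoretical mass = 4.10045 × 44.01 = 180.461 g.
At 62.94% yield, actual mass of CO2 = 180.461 × 0.6294 = 113.582 g.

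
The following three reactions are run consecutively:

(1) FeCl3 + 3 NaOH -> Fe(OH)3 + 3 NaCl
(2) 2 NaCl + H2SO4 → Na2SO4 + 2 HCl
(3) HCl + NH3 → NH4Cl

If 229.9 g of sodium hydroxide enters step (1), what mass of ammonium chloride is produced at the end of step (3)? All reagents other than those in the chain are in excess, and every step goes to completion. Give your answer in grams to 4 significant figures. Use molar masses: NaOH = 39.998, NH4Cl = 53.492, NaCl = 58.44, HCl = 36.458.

n(NaOH) = 229.9 / 39.998 = 5.7478 mol.
Reaction (1): NaOH→NaCl ratio 3:3 ⇒ n(NaCl) = 5.7478 mol.
Reaction (2): NaCl→HCl ratio 2:2 ⇒ n(HCl) = 5.7478 mol.
Reaction (3): HCl→NH4Cl ratio 1:1 ⇒ n(NH4Cl) = 5.7478 mol.
Mass of NH4Cl = 5.7478 × 53.492 = 307.46 g.

307.5 g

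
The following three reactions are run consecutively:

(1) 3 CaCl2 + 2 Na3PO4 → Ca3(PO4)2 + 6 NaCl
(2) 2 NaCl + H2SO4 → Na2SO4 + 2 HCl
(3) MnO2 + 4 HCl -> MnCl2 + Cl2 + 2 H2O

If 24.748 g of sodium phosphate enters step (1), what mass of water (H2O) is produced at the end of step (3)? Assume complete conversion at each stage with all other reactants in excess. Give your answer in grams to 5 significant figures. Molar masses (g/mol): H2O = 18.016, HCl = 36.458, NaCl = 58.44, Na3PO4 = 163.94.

4.0795 g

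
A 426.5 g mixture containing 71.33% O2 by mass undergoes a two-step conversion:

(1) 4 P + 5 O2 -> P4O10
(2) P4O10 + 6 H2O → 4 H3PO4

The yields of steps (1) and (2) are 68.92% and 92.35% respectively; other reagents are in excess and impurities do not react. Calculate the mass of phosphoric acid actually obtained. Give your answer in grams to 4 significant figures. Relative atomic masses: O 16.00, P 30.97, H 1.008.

474.4 g

Pure O2 = 426.5 × 0.7133 = 304.22 g.
M(O2) = 2(16.00) = 32.00 g/mol.
M(H3PO4) = 3(1.008) + 30.97 + 4(16.00) = 97.994 g/mol.
n(O2) = 304.22 / 32.00 = 9.5070 mol.
Step 1 (O2:P4O10 = 5:1): theoretical n(P4O10) = 1.9014 mol; at 68.92% yield, n(P4O10) = 1.3104 mol.
Step 2 (P4O10:H3PO4 = 1:4): theoretical n(H3PO4) = 5.2418 mol, so theoretical mass = 5.2418 × 97.994 = 513.66 g.
At 92.35% yield, actual mass of H3PO4 = 513.66 × 0.9235 = 474.37 g.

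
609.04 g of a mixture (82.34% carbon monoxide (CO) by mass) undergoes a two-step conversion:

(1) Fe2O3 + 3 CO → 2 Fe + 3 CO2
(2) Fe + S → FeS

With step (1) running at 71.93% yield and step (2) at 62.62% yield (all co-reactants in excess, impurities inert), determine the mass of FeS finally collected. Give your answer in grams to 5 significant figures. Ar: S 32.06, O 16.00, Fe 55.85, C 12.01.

472.62 g

Pure CO = 609.04 × 0.8234 = 501.484 g.
M(CO) = 12.01 + 16.00 = 28.01 g/mol.
M(FeS) = 55.85 + 32.06 = 87.91 g/mol.
n(CO) = 501.484 / 28.01 = 17.9037 mol.
Step 1 (CO:Fe = 3:2): theoretical n(Fe) = 11.9358 mol; at 71.93% yield, n(Fe) = 8.58544 mol.
Step 2 (Fe:FeS = 1:1): theoretical n(FeS) = 8.58544 mol, so theoretical mass = 8.58544 × 87.91 = 754.746 g.
At 62.62% yield, actual mass of FeS = 754.746 × 0.6262 = 472.622 g.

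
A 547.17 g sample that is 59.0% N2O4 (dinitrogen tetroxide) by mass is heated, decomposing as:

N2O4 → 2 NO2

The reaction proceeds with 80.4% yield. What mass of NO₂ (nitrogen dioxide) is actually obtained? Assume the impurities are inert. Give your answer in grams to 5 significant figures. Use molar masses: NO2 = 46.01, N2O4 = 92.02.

259.56 g

Pure N2O4 available = 547.17 g × 0.590 = 322.830 g.
n(N2O4) = 322.830 g / 92.02 g/mol = 3.50826 mol.
From the equation the N2O4:NO2 mole ratio is 1:2, so n(NO2) = 3.50826 × 2/1 = 7.01652 mol.
Mass of NO2 = 7.01652 mol × 46.01 g/mol = 322.830 g.
Actual mass collected = 322.830 g × 0.804 = 259.556 g.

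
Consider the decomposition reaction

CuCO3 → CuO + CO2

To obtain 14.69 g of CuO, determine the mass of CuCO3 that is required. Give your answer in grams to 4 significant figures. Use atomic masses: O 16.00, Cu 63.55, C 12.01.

22.82 g

M(CuO) = 63.55 + 16.00 = 79.55 g/mol.
M(CuCO3) = 63.55 + 12.01 + 3(16.00) = 123.56 g/mol.
n(CuO) = 14.690 g / 79.55 g/mol = 0.18466 mol.
From the equation the CuO:CuCO3 mole ratio is 1:1, so n(CuCO3) = 0.18466 × 1/1 = 0.18466 mol.
Mass of CuCO3 = 0.18466 mol × 123.56 g/mol = 22.817 g.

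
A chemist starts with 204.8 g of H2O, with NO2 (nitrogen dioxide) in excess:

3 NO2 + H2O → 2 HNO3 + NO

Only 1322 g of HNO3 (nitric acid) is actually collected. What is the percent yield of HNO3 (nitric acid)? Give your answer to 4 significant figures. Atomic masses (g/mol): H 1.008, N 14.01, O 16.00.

92.27 %

M(H2O) = 2(1.008) + 16.00 = 18.016 g/mol.
M(HNO3) = 1.008 + 14.01 + 3(16.00) = 63.018 g/mol.
n(H2O) = 204.80 g / 18.016 g/mol = 11.368 mol.
From the equation the H2O:HNO3 mole ratio is 1:2, so n(HNO3) = 11.368 × 2/1 = 22.735 mol.
Mass of HNO3 = 22.735 mol × 63.018 g/mol = 1432.7 g.
This is the theoretical yield. Percent yield = 1322 g / 1432.7 g × 100% = 92.271%.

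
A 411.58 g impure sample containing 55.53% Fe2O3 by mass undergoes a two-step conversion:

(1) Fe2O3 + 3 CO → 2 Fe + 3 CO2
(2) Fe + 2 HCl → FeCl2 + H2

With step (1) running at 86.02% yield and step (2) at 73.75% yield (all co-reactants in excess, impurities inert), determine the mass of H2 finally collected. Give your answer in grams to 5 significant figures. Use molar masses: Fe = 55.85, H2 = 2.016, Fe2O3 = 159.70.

Pure Fe2O3 = 411.58 × 0.5553 = 228.550 g.
n(Fe2O3) = 228.550 / 159.70 = 1.43112 mol.
Step 1 (Fe2O3:Fe = 1:2): theoretical n(Fe) = 2.86225 mol; at 86.02% yield, n(Fe) = 2.46210 mol.
Step 2 (Fe:H2 = 1:1): theoretical n(H2) = 2.46210 mol, so theoretical mass = 2.46210 × 2.016 = 4.96360 g.
At 73.75% yield, actual mass of H2 = 4.96360 × 0.7375 = 3.66066 g.

3.6607 g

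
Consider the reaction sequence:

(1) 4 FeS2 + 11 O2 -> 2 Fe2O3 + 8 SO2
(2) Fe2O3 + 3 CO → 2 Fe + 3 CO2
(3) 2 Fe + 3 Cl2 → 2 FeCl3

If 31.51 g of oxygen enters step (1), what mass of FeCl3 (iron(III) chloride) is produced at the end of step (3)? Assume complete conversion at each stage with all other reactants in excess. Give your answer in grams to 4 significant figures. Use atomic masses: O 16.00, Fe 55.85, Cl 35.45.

58.08 g

M(O2) = 2(16.00) = 32.00 g/mol.
M(FeCl3) = 55.85 + 3(35.45) = 162.20 g/mol.
n(O2) = 31.51 / 32.00 = 0.98469 mol.
Reaction (1): O2→Fe2O3 ratio 11:2 ⇒ n(Fe2O3) = 0.17903 mol.
Reaction (2): Fe2O3→Fe ratio 1:2 ⇒ n(Fe) = 0.35807 mol.
Reaction (3): Fe→FeCl3 ratio 2:2 ⇒ n(FeCl3) = 0.35807 mol.
Mass of FeCl3 = 0.35807 × 162.20 = 58.079 g.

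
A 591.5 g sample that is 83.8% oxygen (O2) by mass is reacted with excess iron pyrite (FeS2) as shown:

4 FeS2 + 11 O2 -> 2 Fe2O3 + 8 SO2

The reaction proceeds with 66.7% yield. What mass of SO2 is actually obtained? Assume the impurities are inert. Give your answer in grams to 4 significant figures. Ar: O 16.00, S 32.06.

481.3 g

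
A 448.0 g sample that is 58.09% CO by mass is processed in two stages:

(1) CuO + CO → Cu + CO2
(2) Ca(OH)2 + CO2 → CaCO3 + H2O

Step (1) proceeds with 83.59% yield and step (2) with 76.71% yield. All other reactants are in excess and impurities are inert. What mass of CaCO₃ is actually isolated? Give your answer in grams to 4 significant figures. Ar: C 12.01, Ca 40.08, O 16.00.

Pure CO = 448.0 × 0.5809 = 260.24 g.
M(CO) = 12.01 + 16.00 = 28.01 g/mol.
M(CaCO3) = 40.08 + 12.01 + 3(16.00) = 100.09 g/mol.
n(CO) = 260.24 / 28.01 = 9.2911 mol.
Step 1 (CO:CO2 = 1:1): theoretical n(CO2) = 9.2911 mol; at 83.59% yield, n(CO2) = 7.7664 mol.
Step 2 (CO2:CaCO3 = 1:1): theoretical n(CaCO3) = 7.7664 mol, so theoretical mass = 7.7664 × 100.09 = 777.34 g.
At 76.71% yield, actual mass of CaCO3 = 777.34 × 0.7671 = 596.30 g.

596.3 g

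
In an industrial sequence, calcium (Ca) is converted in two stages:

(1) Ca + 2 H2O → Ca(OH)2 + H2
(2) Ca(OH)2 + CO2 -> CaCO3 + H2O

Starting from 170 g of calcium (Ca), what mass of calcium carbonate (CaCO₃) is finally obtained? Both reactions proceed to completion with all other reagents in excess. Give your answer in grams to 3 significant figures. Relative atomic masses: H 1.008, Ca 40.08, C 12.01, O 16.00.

425 g

M(Ca) = 40.08 g/mol.
M(CaCO3) = 40.08 + 12.01 + 3(16.00) = 100.09 g/mol.
n(Ca) = 170.0 / 40.08 = 4.242 mol.
Step 1 gives a 1:1 ratio of Ca to Ca(OH)2, so n(Ca(OH)2) = 4.242 mol.
In step 2 the Ca(OH)2:CaCO3 ratio is 1:1, so n(CaCO3) = 4.242 mol.
Mass of CaCO3 = 4.242 × 100.09 = 424.5 g.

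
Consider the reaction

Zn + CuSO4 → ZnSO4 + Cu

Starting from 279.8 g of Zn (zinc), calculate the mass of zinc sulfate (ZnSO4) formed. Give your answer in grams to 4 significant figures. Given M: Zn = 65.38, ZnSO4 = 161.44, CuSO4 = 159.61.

690.9 g

n(Zn) = 279.80 g / 65.38 g/mol = 4.2796 mol.
From the equation the Zn:ZnSO4 mole ratio is 1:1, so n(ZnSO4) = 4.2796 × 1/1 = 4.2796 mol.
Mass of ZnSO4 = 4.2796 mol × 161.44 g/mol = 690.90 g.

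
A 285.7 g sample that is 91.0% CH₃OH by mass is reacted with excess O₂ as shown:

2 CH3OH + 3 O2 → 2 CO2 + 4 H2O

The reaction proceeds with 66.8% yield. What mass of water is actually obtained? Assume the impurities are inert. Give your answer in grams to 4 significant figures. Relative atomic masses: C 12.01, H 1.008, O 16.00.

195.3 g

Pure CH3OH available = 285.7 g × 0.910 = 259.99 g.
M(CH3OH) = 12.01 + 4(1.008) + 16.00 = 32.042 g/mol.
M(H2O) = 2(1.008) + 16.00 = 18.016 g/mol.
n(CH3OH) = 259.99 g / 32.042 g/mol = 8.1139 mol.
From the equation the CH3OH:H2O mole ratio is 2:4, so n(H2O) = 8.1139 × 4/2 = 16.228 mol.
Mass of H2O = 16.228 mol × 18.016 g/mol = 292.36 g.
Actual mass collected = 292.36 g × 0.668 = 195.30 g.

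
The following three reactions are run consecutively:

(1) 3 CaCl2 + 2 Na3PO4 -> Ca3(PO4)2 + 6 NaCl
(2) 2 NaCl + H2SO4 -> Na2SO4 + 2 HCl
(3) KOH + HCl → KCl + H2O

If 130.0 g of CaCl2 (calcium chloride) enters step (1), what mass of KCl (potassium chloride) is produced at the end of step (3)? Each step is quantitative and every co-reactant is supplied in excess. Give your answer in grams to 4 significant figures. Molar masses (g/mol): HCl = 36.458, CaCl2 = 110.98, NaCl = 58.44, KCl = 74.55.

174.7 g

n(CaCl2) = 130.0 / 110.98 = 1.1714 mol.
Reaction (1): CaCl2→NaCl ratio 3:6 ⇒ n(NaCl) = 2.3428 mol.
Reaction (2): NaCl→HCl ratio 2:2 ⇒ n(HCl) = 2.3428 mol.
Reaction (3): HCl→KCl ratio 1:1 ⇒ n(KCl) = 2.3428 mol.
Mass of KCl = 2.3428 × 74.55 = 174.65 g.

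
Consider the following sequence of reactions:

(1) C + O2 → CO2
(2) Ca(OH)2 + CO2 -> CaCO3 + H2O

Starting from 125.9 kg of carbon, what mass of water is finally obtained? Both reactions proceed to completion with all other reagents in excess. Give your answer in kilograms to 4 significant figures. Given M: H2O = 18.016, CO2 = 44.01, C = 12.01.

125.9 kg = 125900 g.
n(C) = 125900 / 12.01 = 10483 mol.
Step 1 gives a 1:1 ratio of C to CO2, so n(CO2) = 10483 mol.
In step 2 the CO2:H2O ratio is 1:1, so n(H2O) = 10483 mol.
Mass of H2O = 10483 × 18.016 = 188860 g = 188.9 kg.

188.9 kg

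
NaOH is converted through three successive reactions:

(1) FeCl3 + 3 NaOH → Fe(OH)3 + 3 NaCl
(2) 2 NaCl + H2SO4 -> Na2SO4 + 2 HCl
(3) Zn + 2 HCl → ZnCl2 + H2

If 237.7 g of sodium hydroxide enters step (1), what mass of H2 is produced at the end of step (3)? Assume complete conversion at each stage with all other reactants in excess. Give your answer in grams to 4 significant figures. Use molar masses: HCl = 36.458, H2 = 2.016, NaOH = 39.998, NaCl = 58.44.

n(NaOH) = 237.7 / 39.998 = 5.9428 mol.
Reaction (1): NaOH→NaCl ratio 3:3 ⇒ n(NaCl) = 5.9428 mol.
Reaction (2): NaCl→HCl ratio 2:2 ⇒ n(HCl) = 5.9428 mol.
Reaction (3): HCl→H2 ratio 2:1 ⇒ n(H2) = 2.9714 mol.
Mass of H2 = 2.9714 × 2.016 = 5.9903 g.

5.990 g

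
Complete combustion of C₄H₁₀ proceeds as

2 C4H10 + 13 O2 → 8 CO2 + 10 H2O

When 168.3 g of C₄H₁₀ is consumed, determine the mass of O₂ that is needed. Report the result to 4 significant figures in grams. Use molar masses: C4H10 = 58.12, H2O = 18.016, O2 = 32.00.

602.3 g

n(C4H10) = 168.30 g / 58.12 g/mol = 2.8957 mol.
From the equation the C4H10:O2 mole ratio is 2:13, so n(O2) = 2.8957 × 13/2 = 18.822 mol.
Mass of O2 = 18.822 mol × 32.00 g/mol = 602.31 g.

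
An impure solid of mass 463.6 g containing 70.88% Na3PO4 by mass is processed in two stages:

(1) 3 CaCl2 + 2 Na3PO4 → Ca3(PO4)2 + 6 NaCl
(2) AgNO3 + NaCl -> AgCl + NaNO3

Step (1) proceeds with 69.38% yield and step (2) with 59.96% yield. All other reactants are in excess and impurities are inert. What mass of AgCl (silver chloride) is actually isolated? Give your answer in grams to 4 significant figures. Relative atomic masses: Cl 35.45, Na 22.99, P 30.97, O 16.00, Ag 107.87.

Pure Na3PO4 = 463.6 × 0.7088 = 328.60 g.
M(Na3PO4) = 3(22.99) + 30.97 + 4(16.00) = 163.94 g/mol.
M(AgCl) = 107.87 + 35.45 = 143.32 g/mol.
n(Na3PO4) = 328.60 / 163.94 = 2.0044 mol.
Step 1 (Na3PO4:NaCl = 2:6): theoretical n(NaCl) = 6.0132 mol; at 69.38% yield, n(NaCl) = 4.1719 mol.
Step 2 (NaCl:AgCl = 1:1): theoretical n(AgCl) = 4.1719 mol, so theoretical mass = 4.1719 × 143.32 = 597.92 g.
At 59.96% yield, actual mass of AgCl = 597.92 × 0.5996 = 358.51 g.

358.5 g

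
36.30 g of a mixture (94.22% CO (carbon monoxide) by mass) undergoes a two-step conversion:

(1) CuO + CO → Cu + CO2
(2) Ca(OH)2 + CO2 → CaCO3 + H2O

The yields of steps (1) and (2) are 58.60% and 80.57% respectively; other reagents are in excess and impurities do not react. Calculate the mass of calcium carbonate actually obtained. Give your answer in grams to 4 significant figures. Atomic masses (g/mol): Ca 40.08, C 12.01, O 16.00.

57.70 g

Pure CO = 36.30 × 0.9422 = 34.202 g.
M(CO) = 12.01 + 16.00 = 28.01 g/mol.
M(CaCO3) = 40.08 + 12.01 + 3(16.00) = 100.09 g/mol.
n(CO) = 34.202 / 28.01 = 1.2211 mol.
Step 1 (CO:CO2 = 1:1): theoretical n(CO2) = 1.2211 mol; at 58.60% yield, n(CO2) = 0.71554 mol.
Step 2 (CO2:CaCO3 = 1:1): theoretical n(CaCO3) = 0.71554 mol, so theoretical mass = 0.71554 × 100.09 = 71.618 g.
At 80.57% yield, actual mass of CaCO3 = 71.618 × 0.8057 = 57.703 g.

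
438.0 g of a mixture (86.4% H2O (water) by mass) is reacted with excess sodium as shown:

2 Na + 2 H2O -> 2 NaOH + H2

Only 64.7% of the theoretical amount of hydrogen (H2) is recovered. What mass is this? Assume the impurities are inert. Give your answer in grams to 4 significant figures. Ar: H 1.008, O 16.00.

13.70 g

Pure H2O available = 438.0 g × 0.864 = 378.43 g.
M(H2O) = 2(1.008) + 16.00 = 18.016 g/mol.
M(H2) = 2(1.008) = 2.016 g/mol.
n(H2O) = 378.43 g / 18.016 g/mol = 21.005 mol.
From the equation the H2O:H2 mole ratio is 2:1, so n(H2) = 21.005 × 1/2 = 10.503 mol.
Mass of H2 = 10.503 mol × 2.016 g/mol = 21.173 g.
Actual mass collected = 21.173 g × 0.647 = 13.699 g.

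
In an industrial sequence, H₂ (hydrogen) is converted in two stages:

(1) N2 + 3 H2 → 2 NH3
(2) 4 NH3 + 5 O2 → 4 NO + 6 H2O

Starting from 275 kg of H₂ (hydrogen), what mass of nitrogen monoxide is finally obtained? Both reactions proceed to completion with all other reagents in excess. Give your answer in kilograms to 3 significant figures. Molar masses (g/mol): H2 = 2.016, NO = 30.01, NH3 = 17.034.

275 kg = 275000 g.
n(H2) = 275000 / 2.016 = 136400 mol.
Step 1 gives a 3:2 ratio of H2 to NH3, so n(NH3) = 90940 mol.
In step 2 the NH3:NO ratio is 4:4, so n(NO) = 90940 mol.
Mass of NO = 90940 × 30.01 = 2.729 × 10^6 g = 2730 kg.

2730 kg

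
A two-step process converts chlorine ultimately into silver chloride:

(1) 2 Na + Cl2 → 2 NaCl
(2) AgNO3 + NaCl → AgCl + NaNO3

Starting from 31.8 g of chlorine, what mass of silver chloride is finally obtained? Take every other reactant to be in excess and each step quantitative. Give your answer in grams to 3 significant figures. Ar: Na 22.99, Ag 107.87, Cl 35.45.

129 g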